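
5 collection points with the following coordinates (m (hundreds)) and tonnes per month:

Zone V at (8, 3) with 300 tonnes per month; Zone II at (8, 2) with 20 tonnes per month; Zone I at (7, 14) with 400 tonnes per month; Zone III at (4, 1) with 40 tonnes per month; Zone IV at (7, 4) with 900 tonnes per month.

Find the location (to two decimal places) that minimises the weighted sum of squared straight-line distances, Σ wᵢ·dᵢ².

The minimiser of Σwᵢ‖p−pᵢ‖² is the weighted centroid p* = (Σwᵢpᵢ)/(Σwᵢ).
Σwᵢ = 1660.
Σwᵢxᵢ = 300·8 + 20·8 + 400·7 + 40·4 + 900·7 = 11820.
Σwᵢyᵢ = 300·3 + 20·2 + 400·14 + 40·1 + 900·4 = 10180.
x* = 11820/1660 = 7.12, y* = 10180/1660 = 6.13.

(7.12, 6.13)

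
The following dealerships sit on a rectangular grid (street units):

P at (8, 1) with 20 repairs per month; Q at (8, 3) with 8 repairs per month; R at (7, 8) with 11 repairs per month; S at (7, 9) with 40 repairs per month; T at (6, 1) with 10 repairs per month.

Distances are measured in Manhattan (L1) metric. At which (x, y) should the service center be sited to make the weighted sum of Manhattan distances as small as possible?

Manhattan distance separates: Σwᵢ(|x−xᵢ|+|y−yᵢ|) = Σwᵢ|x−xᵢ| + Σwᵢ|y−yᵢ|, so x and y are optimised independently as 1-D weighted medians.
Total weight W = 89; half = 44.5.
x-coordinate, sorted with cumulative weight:
  x=6 (T, w=10) cum 10
  x=7 (R, w=11) cum 21
  x=7 (S, w=40) cum 61  ← median
  x=8 (P, w=20) cum 81
  x=8 (Q, w=8) cum 89
⇒ x* = 7
y-coordinate, sorted with cumulative weight:
  y=1 (P, w=20) cum 20
  y=1 (T, w=10) cum 30
  y=3 (Q, w=8) cum 38
  y=8 (R, w=11) cum 49  ← median
  y=9 (S, w=40) cum 89
⇒ y* = 8

(7, 8)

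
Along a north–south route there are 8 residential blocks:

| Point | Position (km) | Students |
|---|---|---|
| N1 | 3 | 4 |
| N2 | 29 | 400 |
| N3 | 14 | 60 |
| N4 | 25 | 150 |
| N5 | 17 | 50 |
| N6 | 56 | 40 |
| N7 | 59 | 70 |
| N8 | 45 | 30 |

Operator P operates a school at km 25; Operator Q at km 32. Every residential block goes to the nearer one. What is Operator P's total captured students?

The indifferent point is the midpoint (25+32)/2 = 28.5; residential blocks left of it (closer to Operator P at 25) go to Operator P, those right go to Operator Q.
  N1 at 3 (w=4) → Operator P
  N3 at 14 (w=60) → Operator P
  N5 at 17 (w=50) → Operator P
  N4 at 25 (w=150) → Operator P
  N2 at 29 (w=400) → Operator Q
  N8 at 45 (w=30) → Operator Q
  N6 at 56 (w=40) → Operator Q
  N7 at 59 (w=70) → Operator Q
Operator P captures 264; Operator Q captures 540.

264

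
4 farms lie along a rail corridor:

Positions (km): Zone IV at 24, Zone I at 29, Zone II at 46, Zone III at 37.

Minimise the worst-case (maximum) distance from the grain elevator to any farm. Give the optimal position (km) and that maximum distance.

The 1-center on a line is the midpoint of the two extreme points: leftmost at 24, rightmost at 46.
Optimal location = (24 + 46)/2 = 35; maximum distance = (46 − 24)/2 = 11.

location 35, max distance 11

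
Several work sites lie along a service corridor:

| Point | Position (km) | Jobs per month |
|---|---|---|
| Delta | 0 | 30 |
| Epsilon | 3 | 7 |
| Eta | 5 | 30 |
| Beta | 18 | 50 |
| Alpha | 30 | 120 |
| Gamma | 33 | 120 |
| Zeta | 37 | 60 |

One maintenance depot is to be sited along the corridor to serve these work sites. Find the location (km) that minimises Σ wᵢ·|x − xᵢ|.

For a sum of weighted absolute distances on a line, the optimum is the weighted median (not the mean). Total weight W = 417; half-weight = 208.5.
Sort by position and accumulate weight:
  km 0 (Delta, w=30) → cum 30
  km 3 (Epsilon, w=7) → cum 37
  km 5 (Eta, w=30) → cum 67
  km 18 (Beta, w=50) → cum 117
  km 30 (Alpha, w=120) → cum 237  ≥ 208.5 → median here
  km 33 (Gamma, w=120) → cum 357
  km 37 (Zeta, w=60) → cum 417
Optimal location: km 30.

x = 30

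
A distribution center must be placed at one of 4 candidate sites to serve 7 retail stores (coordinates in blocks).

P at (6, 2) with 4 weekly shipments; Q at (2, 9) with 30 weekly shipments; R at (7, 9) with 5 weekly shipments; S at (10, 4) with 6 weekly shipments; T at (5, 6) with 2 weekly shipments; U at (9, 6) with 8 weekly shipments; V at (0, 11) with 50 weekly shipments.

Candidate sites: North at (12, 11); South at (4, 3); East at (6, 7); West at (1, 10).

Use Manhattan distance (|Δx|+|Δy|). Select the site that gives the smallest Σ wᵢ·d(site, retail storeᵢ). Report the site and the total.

Total weighted distance at each candidate:
  North (12, 11): total = 1197
  South (4, 3): total = 1011
  East (6, 7): total = 793
  West (1, 10): total = 449
Minimum is at West with total 449 blocks.

West, total 449 blocks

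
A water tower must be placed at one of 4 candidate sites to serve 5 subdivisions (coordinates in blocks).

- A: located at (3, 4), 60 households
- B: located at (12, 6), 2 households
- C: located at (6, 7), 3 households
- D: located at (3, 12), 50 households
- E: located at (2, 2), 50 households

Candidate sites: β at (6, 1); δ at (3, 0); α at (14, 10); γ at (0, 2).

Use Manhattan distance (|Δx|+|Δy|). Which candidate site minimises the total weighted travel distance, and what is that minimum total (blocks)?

Total weighted distance at each candidate:
  β (6, 1): total = 1350
  δ (3, 0): total = 1050
  α (14, 10): total = 2715
  γ (0, 2): total = 1115
Minimum is at δ with total 1050 blocks.

δ, total 1050 blocks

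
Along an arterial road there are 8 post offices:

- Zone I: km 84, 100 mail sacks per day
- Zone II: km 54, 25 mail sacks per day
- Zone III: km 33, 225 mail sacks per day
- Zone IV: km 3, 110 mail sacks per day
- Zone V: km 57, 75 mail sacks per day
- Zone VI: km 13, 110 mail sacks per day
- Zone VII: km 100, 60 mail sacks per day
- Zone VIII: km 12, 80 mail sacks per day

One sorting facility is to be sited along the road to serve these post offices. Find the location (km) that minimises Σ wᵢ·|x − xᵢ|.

For a sum of weighted absolute distances on a line, the optimum is the weighted median (not the mean). Total weight W = 785; half-weight = 392.5.
Sort by position and accumulate weight:
  km 3 (Zone IV, w=110) → cum 110
  km 12 (Zone VIII, w=80) → cum 190
  km 13 (Zone VI, w=110) → cum 300
  km 33 (Zone III, w=225) → cum 525  ≥ 392.5 → median here
  km 54 (Zone II, w=25) → cum 550
  km 57 (Zone V, w=75) → cum 625
  km 84 (Zone I, w=100) → cum 725
  km 100 (Zone VII, w=60) → cum 785
Optimal location: km 33.

x = 33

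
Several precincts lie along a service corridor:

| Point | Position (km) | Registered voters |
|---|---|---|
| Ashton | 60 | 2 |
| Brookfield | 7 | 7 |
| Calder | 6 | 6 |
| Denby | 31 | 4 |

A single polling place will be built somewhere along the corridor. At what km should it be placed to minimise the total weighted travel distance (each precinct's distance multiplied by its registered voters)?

x = 7

For a sum of weighted absolute distances on a line, the optimum is the weighted median (not the mean). Total weight W = 19; half-weight = 9.5.
Sort by position and accumulate weight:
  km 6 (Calder, w=6) → cum 6
  km 7 (Brookfield, w=7) → cum 13  ≥ 9.5 → median here
  km 31 (Denby, w=4) → cum 17
  km 60 (Ashton, w=2) → cum 19
Optimal location: km 7.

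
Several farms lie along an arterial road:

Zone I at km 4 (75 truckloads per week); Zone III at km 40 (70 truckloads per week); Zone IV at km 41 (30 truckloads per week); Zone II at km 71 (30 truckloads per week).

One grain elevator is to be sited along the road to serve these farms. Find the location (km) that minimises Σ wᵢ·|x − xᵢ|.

x = 40

For a sum of weighted absolute distances on a line, the optimum is the weighted median (not the mean). Total weight W = 205; half-weight = 102.5.
Sort by position and accumulate weight:
  km 4 (Zone I, w=75) → cum 75
  km 40 (Zone III, w=70) → cum 145  ≥ 102.5 → median here
  km 41 (Zone IV, w=30) → cum 175
  km 71 (Zone II, w=30) → cum 205
Optimal location: km 40.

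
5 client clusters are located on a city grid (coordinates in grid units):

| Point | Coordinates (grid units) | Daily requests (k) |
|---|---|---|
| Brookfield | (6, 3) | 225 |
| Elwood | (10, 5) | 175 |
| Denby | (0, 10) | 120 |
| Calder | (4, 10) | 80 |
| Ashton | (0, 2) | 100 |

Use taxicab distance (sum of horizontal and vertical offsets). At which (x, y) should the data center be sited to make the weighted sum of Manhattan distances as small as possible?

Manhattan distance separates: Σwᵢ(|x−xᵢ|+|y−yᵢ|) = Σwᵢ|x−xᵢ| + Σwᵢ|y−yᵢ|, so x and y are optimised independently as 1-D weighted medians.
Total weight W = 700; half = 350.
x-coordinate, sorted with cumulative weight:
  x=0 (Denby, w=120) cum 120
  x=0 (Ashton, w=100) cum 220
  x=4 (Calder, w=80) cum 300
  x=6 (Brookfield, w=225) cum 525  ← median
  x=10 (Elwood, w=175) cum 700
⇒ x* = 6
y-coordinate, sorted with cumulative weight:
  y=2 (Ashton, w=100) cum 100
  y=3 (Brookfield, w=225) cum 325
  y=5 (Elwood, w=175) cum 500  ← median
  y=10 (Denby, w=120) cum 620
  y=10 (Calder, w=80) cum 700
⇒ y* = 5

(6, 5)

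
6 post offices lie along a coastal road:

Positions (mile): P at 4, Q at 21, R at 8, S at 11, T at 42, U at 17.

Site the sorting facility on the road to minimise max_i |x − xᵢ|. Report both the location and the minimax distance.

The 1-center on a line is the midpoint of the two extreme points: leftmost at 4, rightmost at 42.
Optimal location = (4 + 42)/2 = 23; maximum distance = (42 − 4)/2 = 19.

location 23, max distance 19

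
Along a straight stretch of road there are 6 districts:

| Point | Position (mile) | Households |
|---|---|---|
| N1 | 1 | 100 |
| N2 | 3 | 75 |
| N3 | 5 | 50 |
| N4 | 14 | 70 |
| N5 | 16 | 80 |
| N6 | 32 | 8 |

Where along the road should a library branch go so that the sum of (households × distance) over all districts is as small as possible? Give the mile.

x = 5

For a sum of weighted absolute distances on a line, the optimum is the weighted median (not the mean). Total weight W = 383; half-weight = 191.5.
Sort by position and accumulate weight:
  mile 1 (N1, w=100) → cum 100
  mile 3 (N2, w=75) → cum 175
  mile 5 (N3, w=50) → cum 225  ≥ 191.5 → median here
  mile 14 (N4, w=70) → cum 295
  mile 16 (N5, w=80) → cum 375
  mile 32 (N6, w=8) → cum 383
Optimal location: mile 5.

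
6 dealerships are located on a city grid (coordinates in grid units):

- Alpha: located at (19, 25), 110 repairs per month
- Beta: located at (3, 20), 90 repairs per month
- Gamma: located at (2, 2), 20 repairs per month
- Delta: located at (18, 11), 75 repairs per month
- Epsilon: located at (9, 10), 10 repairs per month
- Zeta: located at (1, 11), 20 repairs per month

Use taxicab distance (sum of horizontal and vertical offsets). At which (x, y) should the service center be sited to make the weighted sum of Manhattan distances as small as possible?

(18, 20)

Manhattan distance separates: Σwᵢ(|x−xᵢ|+|y−yᵢ|) = Σwᵢ|x−xᵢ| + Σwᵢ|y−yᵢ|, so x and y are optimised independently as 1-D weighted medians.
Total weight W = 325; half = 162.5.
x-coordinate, sorted with cumulative weight:
  x=1 (Zeta, w=20) cum 20
  x=2 (Gamma, w=20) cum 40
  x=3 (Beta, w=90) cum 130
  x=9 (Epsilon, w=10) cum 140
  x=18 (Delta, w=75) cum 215  ← median
  x=19 (Alpha, w=110) cum 325
⇒ x* = 18
y-coordinate, sorted with cumulative weight:
  y=2 (Gamma, w=20) cum 20
  y=10 (Epsilon, w=10) cum 30
  y=11 (Delta, w=75) cum 105
  y=11 (Zeta, w=20) cum 125
  y=20 (Beta, w=90) cum 215  ← median
  y=25 (Alpha, w=110) cum 325
⇒ y* = 20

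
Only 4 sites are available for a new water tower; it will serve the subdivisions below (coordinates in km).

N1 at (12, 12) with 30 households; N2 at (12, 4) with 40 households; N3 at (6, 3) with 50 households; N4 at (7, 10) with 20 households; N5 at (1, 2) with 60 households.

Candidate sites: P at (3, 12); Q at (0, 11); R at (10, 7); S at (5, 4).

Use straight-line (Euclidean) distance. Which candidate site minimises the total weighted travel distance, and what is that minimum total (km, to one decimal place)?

Total weighted distance at each candidate:
  P (3, 12): total = 1927.3
  Q (0, 11): total = 2101.7
  R (10, 7): total = 1291.2
  S (5, 4): total = 1064.4
Minimum is at S with total 1064.4 km.

S, total 1064.4 km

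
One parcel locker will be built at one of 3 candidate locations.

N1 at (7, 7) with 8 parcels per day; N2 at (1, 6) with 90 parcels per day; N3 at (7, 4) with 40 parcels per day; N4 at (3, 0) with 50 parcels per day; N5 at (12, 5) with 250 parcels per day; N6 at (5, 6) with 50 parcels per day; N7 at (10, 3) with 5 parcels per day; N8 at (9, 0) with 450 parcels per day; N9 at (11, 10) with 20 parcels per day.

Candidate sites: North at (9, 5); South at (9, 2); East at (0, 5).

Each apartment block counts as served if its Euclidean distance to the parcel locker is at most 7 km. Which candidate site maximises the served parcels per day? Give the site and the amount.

South, covering 853

Coverage radius r = 7 km; a point is covered iff (Δx)²+(Δy)² ≤ 7² = 49.
  North (9, 5): covers {N1, N3, N5, N6, N7, N8, N9} → 823
  South (9, 2): covers {N1, N3, N4, N5, N6, N7, N8} → 853
  East (0, 5): covers {N2, N4, N6} → 190
Maximum coverage at South: 853 parcels per day.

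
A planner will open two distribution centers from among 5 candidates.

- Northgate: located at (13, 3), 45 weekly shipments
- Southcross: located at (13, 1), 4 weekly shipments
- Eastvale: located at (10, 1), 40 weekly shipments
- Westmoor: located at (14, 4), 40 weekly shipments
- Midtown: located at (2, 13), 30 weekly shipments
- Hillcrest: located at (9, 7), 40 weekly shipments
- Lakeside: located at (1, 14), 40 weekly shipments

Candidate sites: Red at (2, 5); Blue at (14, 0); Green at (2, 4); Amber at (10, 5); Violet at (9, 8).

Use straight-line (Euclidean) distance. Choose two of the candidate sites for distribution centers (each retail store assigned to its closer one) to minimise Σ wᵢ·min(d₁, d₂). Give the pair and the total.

Evaluate every pair (each demand assigned to the nearer of the two):
  {Blue, Violet}: total = 1171.0
  {Red, Amber}: total = 1198.8
  {Amber, Violet}: total = 1205.2
  {Green, Amber}: total = 1268.6
  {Red, Blue}: total = 1366.3
  {Blue, Amber}: total = 1405.9
  {Blue, Green}: total = 1449.5
  {Red, Violet}: total = 1501.6
  {Green, Violet}: total = 1557.4
  {Red, Green}: total = 2257.8
Best pair: {Blue, Violet} with total 1171.0.

{Blue, Violet}, total 1171.0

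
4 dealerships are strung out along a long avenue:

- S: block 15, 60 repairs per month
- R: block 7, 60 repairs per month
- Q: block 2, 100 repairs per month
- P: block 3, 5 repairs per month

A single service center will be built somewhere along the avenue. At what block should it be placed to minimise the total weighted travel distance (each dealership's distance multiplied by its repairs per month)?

For a sum of weighted absolute distances on a line, the optimum is the weighted median (not the mean). Total weight W = 225; half-weight = 112.5.
Sort by position and accumulate weight:
  block 2 (Q, w=100) → cum 100
  block 3 (P, w=5) → cum 105
  block 7 (R, w=60) → cum 165  ≥ 112.5 → median here
  block 15 (S, w=60) → cum 225
Optimal location: block 7.

x = 7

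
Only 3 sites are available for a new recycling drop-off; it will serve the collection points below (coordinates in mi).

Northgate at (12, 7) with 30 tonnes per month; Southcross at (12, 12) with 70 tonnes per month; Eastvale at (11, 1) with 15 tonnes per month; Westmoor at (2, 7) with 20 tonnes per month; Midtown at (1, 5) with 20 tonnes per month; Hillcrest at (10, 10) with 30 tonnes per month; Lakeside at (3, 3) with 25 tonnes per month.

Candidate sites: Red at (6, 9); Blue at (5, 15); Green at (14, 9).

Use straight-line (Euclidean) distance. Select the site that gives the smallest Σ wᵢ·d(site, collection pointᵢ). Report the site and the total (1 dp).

Red, total 1309.7 mi

Total weighted distance at each candidate:
  Red (6, 9): total = 1309.7
  Blue (5, 15): total = 1983.0
  Green (14, 9): total = 1417.7
Minimum is at Red with total 1309.7 mi.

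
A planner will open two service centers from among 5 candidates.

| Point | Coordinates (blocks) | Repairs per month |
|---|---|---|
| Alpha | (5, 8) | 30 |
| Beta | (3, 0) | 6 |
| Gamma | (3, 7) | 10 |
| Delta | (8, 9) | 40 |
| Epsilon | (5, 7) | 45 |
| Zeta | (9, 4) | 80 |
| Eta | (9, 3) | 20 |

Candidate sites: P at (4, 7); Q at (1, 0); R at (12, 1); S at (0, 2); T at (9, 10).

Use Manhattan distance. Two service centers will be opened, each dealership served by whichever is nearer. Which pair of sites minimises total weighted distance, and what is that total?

{P, T}, total 863

Evaluate every pair (each demand assigned to the nearer of the two):
  {P, T}: total = 863
  {P, R}: total = 983
  {P, Q}: total = 1187
  {P, S}: total = 1205
  {Q, T}: total = 1297
  {R, T}: total = 1305
  {S, T}: total = 1305
  {R, S}: total = 1950
  {Q, R}: total = 2017
  {Q, S}: total = 2552
Best pair: {P, T} with total 863.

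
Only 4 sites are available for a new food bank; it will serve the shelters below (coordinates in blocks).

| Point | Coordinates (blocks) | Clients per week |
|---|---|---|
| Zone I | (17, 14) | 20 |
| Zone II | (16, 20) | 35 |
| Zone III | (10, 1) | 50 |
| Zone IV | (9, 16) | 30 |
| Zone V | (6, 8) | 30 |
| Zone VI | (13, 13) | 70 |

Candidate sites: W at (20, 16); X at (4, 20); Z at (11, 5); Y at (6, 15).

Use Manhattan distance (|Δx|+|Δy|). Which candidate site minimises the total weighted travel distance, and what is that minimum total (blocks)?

Total weighted distance at each candidate:
  W (20, 16): total = 3320
  X (4, 20): total = 3860
  Z (11, 5): total = 2580
  Y (6, 15): total = 2625
Minimum is at Z with total 2580 blocks.

Z, total 2580 blocks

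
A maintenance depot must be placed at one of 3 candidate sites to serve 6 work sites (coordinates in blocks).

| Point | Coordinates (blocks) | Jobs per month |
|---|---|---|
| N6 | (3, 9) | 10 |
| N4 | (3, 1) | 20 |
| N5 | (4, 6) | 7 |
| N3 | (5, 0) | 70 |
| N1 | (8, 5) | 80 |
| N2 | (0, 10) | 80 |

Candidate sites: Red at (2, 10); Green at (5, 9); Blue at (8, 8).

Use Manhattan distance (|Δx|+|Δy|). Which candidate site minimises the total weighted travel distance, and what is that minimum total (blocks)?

Total weighted distance at each candidate:
  Red (2, 10): total = 2212
  Green (5, 9): total = 1918
  Blue (8, 8): total = 2152
Minimum is at Green with total 1918 blocks.

Green, total 1918 blocks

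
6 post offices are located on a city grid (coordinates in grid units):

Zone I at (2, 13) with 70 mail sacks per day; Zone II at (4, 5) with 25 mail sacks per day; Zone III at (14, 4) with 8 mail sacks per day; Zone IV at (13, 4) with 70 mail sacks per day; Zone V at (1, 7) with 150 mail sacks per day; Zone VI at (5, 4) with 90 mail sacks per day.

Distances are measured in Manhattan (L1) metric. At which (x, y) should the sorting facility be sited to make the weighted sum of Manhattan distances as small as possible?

(2, 7)

Manhattan distance separates: Σwᵢ(|x−xᵢ|+|y−yᵢ|) = Σwᵢ|x−xᵢ| + Σwᵢ|y−yᵢ|, so x and y are optimised independently as 1-D weighted medians.
Total weight W = 413; half = 206.5.
x-coordinate, sorted with cumulative weight:
  x=1 (Zone V, w=150) cum 150
  x=2 (Zone I, w=70) cum 220  ← median
  x=4 (Zone II, w=25) cum 245
  x=5 (Zone VI, w=90) cum 335
  x=13 (Zone IV, w=70) cum 405
  x=14 (Zone III, w=8) cum 413
⇒ x* = 2
y-coordinate, sorted with cumulative weight:
  y=4 (Zone III, w=8) cum 8
  y=4 (Zone IV, w=70) cum 78
  y=4 (Zone VI, w=90) cum 168
  y=5 (Zone II, w=25) cum 193
  y=7 (Zone V, w=150) cum 343  ← median
  y=13 (Zone I, w=70) cum 413
⇒ y* = 7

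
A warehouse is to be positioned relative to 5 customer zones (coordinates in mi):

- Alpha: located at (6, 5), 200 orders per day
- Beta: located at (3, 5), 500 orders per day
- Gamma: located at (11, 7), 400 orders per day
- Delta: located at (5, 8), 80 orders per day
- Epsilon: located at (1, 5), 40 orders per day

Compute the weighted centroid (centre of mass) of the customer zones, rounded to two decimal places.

(6.18, 5.85)

The minimiser of Σwᵢ‖p−pᵢ‖² is the weighted centroid p* = (Σwᵢpᵢ)/(Σwᵢ).
Σwᵢ = 1220.
Σwᵢxᵢ = 200·6 + 500·3 + 400·11 + 80·5 + 40·1 = 7540.
Σwᵢyᵢ = 200·5 + 500·5 + 400·7 + 80·8 + 40·5 = 7140.
x* = 7540/1220 = 6.18, y* = 7140/1220 = 5.85.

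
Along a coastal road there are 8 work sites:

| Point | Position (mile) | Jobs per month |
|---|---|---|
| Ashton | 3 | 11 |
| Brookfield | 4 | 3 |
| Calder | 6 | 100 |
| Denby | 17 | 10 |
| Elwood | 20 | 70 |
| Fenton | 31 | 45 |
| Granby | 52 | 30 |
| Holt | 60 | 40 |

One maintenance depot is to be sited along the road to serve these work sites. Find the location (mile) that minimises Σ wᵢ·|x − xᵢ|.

For a sum of weighted absolute distances on a line, the optimum is the weighted median (not the mean). Total weight W = 309; half-weight = 154.5.
Sort by position and accumulate weight:
  mile 3 (Ashton, w=11) → cum 11
  mile 4 (Brookfield, w=3) → cum 14
  mile 6 (Calder, w=100) → cum 114
  mile 17 (Denby, w=10) → cum 124
  mile 20 (Elwood, w=70) → cum 194  ≥ 154.5 → median here
  mile 31 (Fenton, w=45) → cum 239
  mile 52 (Granby, w=30) → cum 269
  mile 60 (Holt, w=40) → cum 309
Optimal location: mile 20.

x = 20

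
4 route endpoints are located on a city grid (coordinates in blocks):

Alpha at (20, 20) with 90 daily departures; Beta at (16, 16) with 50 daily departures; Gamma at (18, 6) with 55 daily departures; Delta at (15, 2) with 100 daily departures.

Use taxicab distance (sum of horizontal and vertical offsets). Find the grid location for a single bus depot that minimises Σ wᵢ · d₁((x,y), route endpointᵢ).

Manhattan distance separates: Σwᵢ(|x−xᵢ|+|y−yᵢ|) = Σwᵢ|x−xᵢ| + Σwᵢ|y−yᵢ|, so x and y are optimised independently as 1-D weighted medians.
Total weight W = 295; half = 147.5.
x-coordinate, sorted with cumulative weight:
  x=15 (Delta, w=100) cum 100
  x=16 (Beta, w=50) cum 150  ← median
  x=18 (Gamma, w=55) cum 205
  x=20 (Alpha, w=90) cum 295
⇒ x* = 16
y-coordinate, sorted with cumulative weight:
  y=2 (Delta, w=100) cum 100
  y=6 (Gamma, w=55) cum 155  ← median
  y=16 (Beta, w=50) cum 205
  y=20 (Alpha, w=90) cum 295
⇒ y* = 6

(16, 6)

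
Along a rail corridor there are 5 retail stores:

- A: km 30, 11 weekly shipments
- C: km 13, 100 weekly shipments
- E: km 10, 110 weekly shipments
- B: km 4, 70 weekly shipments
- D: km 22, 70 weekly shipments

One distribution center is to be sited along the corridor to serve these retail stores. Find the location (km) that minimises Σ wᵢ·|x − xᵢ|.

For a sum of weighted absolute distances on a line, the optimum is the weighted median (not the mean). Total weight W = 361; half-weight = 180.5.
Sort by position and accumulate weight:
  km 4 (B, w=70) → cum 70
  km 10 (E, w=110) → cum 180
  km 13 (C, w=100) → cum 280  ≥ 180.5 → median here
  km 22 (D, w=70) → cum 350
  km 30 (A, w=11) → cum 361
Optimal location: km 13.

x = 13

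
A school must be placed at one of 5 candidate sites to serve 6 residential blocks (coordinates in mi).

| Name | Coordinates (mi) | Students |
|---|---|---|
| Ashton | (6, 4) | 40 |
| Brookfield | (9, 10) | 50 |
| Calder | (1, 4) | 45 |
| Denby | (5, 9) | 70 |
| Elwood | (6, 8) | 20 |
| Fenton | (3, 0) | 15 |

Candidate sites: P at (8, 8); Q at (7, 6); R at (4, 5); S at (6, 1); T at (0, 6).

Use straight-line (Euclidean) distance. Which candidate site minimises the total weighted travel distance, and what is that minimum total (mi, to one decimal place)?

Total weighted distance at each candidate:
  P (8, 8): total = 1056.4
  Q (7, 6): total = 1002.9
  R (4, 5): total = 1022.5
  S (6, 1): total = 1608.5
  T (0, 6): total = 1481.3
Minimum is at Q with total 1002.9 mi.

Q, total 1002.9 mi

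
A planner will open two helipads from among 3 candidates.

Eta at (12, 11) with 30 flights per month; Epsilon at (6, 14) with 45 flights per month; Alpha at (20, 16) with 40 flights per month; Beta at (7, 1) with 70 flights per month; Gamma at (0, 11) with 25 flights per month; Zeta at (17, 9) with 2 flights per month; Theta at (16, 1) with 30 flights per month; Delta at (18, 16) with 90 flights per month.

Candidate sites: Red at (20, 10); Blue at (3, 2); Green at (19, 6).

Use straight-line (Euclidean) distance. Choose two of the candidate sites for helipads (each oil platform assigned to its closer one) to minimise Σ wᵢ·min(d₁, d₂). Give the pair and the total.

Evaluate every pair (each demand assigned to the nearer of the two):
  {Red, Blue}: total = 2435.3
  {Blue, Green}: total = 2829.1
  {Red, Green}: total = 3288.7
Best pair: {Red, Blue} with total 2435.3.

{Red, Blue}, total 2435.3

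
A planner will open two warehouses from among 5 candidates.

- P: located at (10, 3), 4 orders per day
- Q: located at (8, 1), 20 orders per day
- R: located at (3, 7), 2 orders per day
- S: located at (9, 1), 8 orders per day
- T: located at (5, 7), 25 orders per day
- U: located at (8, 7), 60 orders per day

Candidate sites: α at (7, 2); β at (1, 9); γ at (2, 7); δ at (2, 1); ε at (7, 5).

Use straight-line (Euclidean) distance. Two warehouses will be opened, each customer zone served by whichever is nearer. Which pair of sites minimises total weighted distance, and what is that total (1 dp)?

Evaluate every pair (each demand assigned to the nearer of the two):
  {α, ε}: total = 272.6
  {γ, ε}: total = 339.5
  {β, ε}: total = 343.2
  {δ, ε}: total = 346.5
  {α, γ}: total = 441.8
  {α, β}: total = 482.2
  {α, δ}: total = 511.6
  {γ, δ}: total = 646.0
  {β, γ}: total = 716.2
  {β, δ}: total = 763.3
Best pair: {α, ε} with total 272.6.

{α, ε}, total 272.6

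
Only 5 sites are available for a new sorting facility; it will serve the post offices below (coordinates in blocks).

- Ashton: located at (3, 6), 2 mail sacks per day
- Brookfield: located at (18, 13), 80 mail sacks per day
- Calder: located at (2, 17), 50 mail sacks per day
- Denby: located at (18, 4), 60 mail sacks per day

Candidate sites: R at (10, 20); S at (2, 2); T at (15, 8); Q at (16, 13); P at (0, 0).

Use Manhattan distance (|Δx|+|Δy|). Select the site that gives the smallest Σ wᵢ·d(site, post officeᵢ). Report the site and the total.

Q, total 1760 blocks

Total weighted distance at each candidate:
  R (10, 20): total = 3232
  S (2, 2): total = 4000
  T (15, 8): total = 2188
  Q (16, 13): total = 1760
  P (0, 0): total = 4768
Minimum is at Q with total 1760 blocks.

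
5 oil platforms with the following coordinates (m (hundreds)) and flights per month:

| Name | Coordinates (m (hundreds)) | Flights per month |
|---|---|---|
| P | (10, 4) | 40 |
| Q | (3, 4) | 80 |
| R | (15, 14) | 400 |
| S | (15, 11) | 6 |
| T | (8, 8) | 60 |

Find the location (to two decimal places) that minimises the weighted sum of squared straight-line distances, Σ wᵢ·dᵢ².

The minimiser of Σwᵢ‖p−pᵢ‖² is the weighted centroid p* = (Σwᵢpᵢ)/(Σwᵢ).
Σwᵢ = 586.
Σwᵢxᵢ = 40·10 + 80·3 + 400·15 + 6·15 + 60·8 = 7210.
Σwᵢyᵢ = 40·4 + 80·4 + 400·14 + 6·11 + 60·8 = 6626.
x* = 7210/586 = 12.30, y* = 6626/586 = 11.31.

(12.30, 11.31)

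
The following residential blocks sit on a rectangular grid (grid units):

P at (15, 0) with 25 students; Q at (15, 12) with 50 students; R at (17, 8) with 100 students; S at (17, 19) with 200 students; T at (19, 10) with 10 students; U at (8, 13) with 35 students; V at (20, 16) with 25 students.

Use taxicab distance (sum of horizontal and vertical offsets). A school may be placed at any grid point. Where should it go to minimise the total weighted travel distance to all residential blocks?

Manhattan distance separates: Σwᵢ(|x−xᵢ|+|y−yᵢ|) = Σwᵢ|x−xᵢ| + Σwᵢ|y−yᵢ|, so x and y are optimised independently as 1-D weighted medians.
Total weight W = 445; half = 222.5.
x-coordinate, sorted with cumulative weight:
  x=8 (U, w=35) cum 35
  x=15 (P, w=25) cum 60
  x=15 (Q, w=50) cum 110
  x=17 (R, w=100) cum 210
  x=17 (S, w=200) cum 410  ← median
  x=19 (T, w=10) cum 420
  x=20 (V, w=25) cum 445
⇒ x* = 17
y-coordinate, sorted with cumulative weight:
  y=0 (P, w=25) cum 25
  y=8 (R, w=100) cum 125
  y=10 (T, w=10) cum 135
  y=12 (Q, w=50) cum 185
  y=13 (U, w=35) cum 220
  y=16 (V, w=25) cum 245  ← median
  y=19 (S, w=200) cum 445
⇒ y* = 16

(17, 16)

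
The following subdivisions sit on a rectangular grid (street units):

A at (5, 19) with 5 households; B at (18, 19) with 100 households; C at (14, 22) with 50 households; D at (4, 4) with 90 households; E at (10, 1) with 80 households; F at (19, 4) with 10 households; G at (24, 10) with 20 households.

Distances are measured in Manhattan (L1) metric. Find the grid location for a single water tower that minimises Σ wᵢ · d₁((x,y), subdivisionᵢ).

(14, 4)

Manhattan distance separates: Σwᵢ(|x−xᵢ|+|y−yᵢ|) = Σwᵢ|x−xᵢ| + Σwᵢ|y−yᵢ|, so x and y are optimised independently as 1-D weighted medians.
Total weight W = 355; half = 177.5.
x-coordinate, sorted with cumulative weight:
  x=4 (D, w=90) cum 90
  x=5 (A, w=5) cum 95
  x=10 (E, w=80) cum 175
  x=14 (C, w=50) cum 225  ← median
  x=18 (B, w=100) cum 325
  x=19 (F, w=10) cum 335
  x=24 (G, w=20) cum 355
⇒ x* = 14
y-coordinate, sorted with cumulative weight:
  y=1 (E, w=80) cum 80
  y=4 (D, w=90) cum 170
  y=4 (F, w=10) cum 180  ← median
  y=10 (G, w=20) cum 200
  y=19 (A, w=5) cum 205
  y=19 (B, w=100) cum 305
  y=22 (C, w=50) cum 355
⇒ y* = 4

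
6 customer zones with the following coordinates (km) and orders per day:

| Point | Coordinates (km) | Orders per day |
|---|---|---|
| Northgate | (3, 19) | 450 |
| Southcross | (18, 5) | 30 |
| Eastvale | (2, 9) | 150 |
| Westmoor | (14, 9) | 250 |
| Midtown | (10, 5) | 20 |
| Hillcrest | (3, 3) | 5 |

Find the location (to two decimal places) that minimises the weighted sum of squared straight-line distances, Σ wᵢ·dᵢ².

The minimiser of Σwᵢ‖p−pᵢ‖² is the weighted centroid p* = (Σwᵢpᵢ)/(Σwᵢ).
Σwᵢ = 905.
Σwᵢxᵢ = 450·3 + 30·18 + 150·2 + 250·14 + 20·10 + 5·3 = 5905.
Σwᵢyᵢ = 450·19 + 30·5 + 150·9 + 250·9 + 20·5 + 5·3 = 12415.
x* = 5905/905 = 6.52, y* = 12415/905 = 13.72.

(6.52, 13.72)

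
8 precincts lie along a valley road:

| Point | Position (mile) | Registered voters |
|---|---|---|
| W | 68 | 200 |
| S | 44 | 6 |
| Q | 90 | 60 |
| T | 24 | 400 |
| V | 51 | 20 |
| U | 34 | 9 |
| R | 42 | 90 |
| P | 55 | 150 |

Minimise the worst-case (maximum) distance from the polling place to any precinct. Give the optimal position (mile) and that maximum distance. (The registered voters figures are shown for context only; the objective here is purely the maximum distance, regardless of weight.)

The 1-center on a line is the midpoint of the two extreme points: leftmost at 24, rightmost at 90.
Optimal location = (24 + 90)/2 = 57; maximum distance = (90 − 24)/2 = 33.

location 57, max distance 33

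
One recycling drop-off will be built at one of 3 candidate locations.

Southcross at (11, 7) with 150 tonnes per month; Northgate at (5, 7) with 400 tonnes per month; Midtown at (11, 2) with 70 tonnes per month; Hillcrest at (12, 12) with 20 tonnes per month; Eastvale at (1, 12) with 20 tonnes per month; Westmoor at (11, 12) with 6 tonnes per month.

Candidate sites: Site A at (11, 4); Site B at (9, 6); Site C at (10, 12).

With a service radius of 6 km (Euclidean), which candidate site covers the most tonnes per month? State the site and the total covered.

Coverage radius r = 6 km; a point is covered iff (Δx)²+(Δy)² ≤ 6² = 36.
  Site A (11, 4): covers {Southcross, Midtown} → 220
  Site B (9, 6): covers {Southcross, Northgate, Midtown} → 620
  Site C (10, 12): covers {Southcross, Hillcrest, Westmoor} → 176
Maximum coverage at Site B: 620 tonnes per month.

Site B, covering 620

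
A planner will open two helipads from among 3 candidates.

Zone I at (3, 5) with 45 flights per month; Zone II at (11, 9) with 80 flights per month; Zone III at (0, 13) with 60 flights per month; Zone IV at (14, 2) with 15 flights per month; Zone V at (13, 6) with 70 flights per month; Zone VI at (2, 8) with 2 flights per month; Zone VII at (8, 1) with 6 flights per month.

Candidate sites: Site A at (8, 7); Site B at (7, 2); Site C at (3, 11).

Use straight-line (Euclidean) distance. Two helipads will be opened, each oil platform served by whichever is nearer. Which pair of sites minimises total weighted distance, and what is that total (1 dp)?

Evaluate every pair (each demand assigned to the nearer of the two):
  {Site A, Site C}: total = 1263.5
  {Site A, Site B}: total = 1596.0
  {Site B, Site C}: total = 1710.9
Best pair: {Site A, Site C} with total 1263.5.

{Site A, Site C}, total 1263.5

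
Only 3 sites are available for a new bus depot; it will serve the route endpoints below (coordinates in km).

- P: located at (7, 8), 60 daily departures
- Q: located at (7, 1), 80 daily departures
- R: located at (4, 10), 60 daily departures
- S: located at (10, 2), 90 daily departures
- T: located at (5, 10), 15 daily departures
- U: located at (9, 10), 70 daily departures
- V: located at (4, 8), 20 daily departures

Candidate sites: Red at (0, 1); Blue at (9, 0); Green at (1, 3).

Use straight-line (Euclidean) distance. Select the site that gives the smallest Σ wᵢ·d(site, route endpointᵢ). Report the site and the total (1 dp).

Total weighted distance at each candidate:
  Red (0, 1): total = 3856.0
  Blue (9, 0): total = 2596.0
  Green (1, 3): total = 3228.2
Minimum is at Blue with total 2596.0 km.

Blue, total 2596.0 km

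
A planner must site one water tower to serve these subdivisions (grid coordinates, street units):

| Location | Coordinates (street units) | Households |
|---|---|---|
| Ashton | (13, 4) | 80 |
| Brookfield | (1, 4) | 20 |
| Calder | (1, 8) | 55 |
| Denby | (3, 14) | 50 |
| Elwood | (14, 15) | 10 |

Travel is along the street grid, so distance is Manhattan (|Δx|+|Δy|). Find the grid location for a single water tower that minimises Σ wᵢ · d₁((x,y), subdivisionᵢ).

Manhattan distance separates: Σwᵢ(|x−xᵢ|+|y−yᵢ|) = Σwᵢ|x−xᵢ| + Σwᵢ|y−yᵢ|, so x and y are optimised independently as 1-D weighted medians.
Total weight W = 215; half = 107.5.
x-coordinate, sorted with cumulative weight:
  x=1 (Brookfield, w=20) cum 20
  x=1 (Calder, w=55) cum 75
  x=3 (Denby, w=50) cum 125  ← median
  x=13 (Ashton, w=80) cum 205
  x=14 (Elwood, w=10) cum 215
⇒ x* = 3
y-coordinate, sorted with cumulative weight:
  y=4 (Ashton, w=80) cum 80
  y=4 (Brookfield, w=20) cum 100
  y=8 (Calder, w=55) cum 155  ← median
  y=14 (Denby, w=50) cum 205
  y=15 (Elwood, w=10) cum 215
⇒ y* = 8

(3, 8)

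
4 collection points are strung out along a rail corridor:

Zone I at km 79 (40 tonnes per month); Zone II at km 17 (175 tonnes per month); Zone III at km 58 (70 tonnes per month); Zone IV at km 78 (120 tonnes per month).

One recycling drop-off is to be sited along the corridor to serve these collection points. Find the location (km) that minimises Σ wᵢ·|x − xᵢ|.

x = 58

For a sum of weighted absolute distances on a line, the optimum is the weighted median (not the mean). Total weight W = 405; half-weight = 202.5.
Sort by position and accumulate weight:
  km 17 (Zone II, w=175) → cum 175
  km 58 (Zone III, w=70) → cum 245  ≥ 202.5 → median here
  km 78 (Zone IV, w=120) → cum 365
  km 79 (Zone I, w=40) → cum 405
Optimal location: km 58.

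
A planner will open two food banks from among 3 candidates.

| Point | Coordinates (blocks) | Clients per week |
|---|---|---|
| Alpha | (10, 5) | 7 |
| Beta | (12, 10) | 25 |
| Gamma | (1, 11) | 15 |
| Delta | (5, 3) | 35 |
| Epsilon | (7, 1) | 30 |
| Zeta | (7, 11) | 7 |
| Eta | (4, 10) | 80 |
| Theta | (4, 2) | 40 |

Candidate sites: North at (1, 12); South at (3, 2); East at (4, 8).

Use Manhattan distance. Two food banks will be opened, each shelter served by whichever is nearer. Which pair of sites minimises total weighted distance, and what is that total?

Evaluate every pair (each demand assigned to the nearer of the two):
  {South, East}: total = 900
  {North, South}: total = 1154
  {North, East}: total = 1280
Best pair: {South, East} with total 900.

{South, East}, total 900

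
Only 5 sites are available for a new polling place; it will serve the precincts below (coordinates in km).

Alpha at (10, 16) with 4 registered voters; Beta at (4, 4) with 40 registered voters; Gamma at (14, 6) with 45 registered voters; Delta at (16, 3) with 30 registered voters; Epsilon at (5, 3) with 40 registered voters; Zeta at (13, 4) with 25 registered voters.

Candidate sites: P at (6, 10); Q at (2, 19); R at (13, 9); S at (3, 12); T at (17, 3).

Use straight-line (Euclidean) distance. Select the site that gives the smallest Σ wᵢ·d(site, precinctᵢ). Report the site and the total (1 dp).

R, total 1310.8 km

Total weighted distance at each candidate:
  P (6, 10): total = 1563.8
  Q (2, 19): total = 3189.6
  R (13, 9): total = 1310.8
  S (3, 12): total = 2081.9
  T (17, 3): total = 1384.6
Minimum is at R with total 1310.8 km.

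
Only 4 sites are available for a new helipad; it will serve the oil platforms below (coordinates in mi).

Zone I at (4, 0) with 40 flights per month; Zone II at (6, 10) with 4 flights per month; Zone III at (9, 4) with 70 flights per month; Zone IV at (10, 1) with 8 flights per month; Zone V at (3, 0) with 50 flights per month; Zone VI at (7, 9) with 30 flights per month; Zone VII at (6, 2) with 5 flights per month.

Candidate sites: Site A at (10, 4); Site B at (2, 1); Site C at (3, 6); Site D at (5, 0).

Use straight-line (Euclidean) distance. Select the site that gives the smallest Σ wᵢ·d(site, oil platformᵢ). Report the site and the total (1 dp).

Total weighted distance at each candidate:
  Site A (10, 4): total = 1011.7
  Site B (2, 1): total = 1100.3
  Site C (3, 6): total = 1249.8
  Site D (5, 0): total = 904.7
Minimum is at Site D with total 904.7 mi.

Site D, total 904.7 mi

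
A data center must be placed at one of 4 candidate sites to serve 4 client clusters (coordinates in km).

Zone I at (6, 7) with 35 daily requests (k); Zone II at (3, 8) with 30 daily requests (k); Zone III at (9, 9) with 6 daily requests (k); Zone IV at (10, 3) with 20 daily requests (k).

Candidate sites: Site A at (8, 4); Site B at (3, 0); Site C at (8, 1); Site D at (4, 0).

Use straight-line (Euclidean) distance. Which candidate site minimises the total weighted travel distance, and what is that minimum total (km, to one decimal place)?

Site A, total 393.6 km

Total weighted distance at each candidate:
  Site A (8, 4): total = 393.6
  Site B (3, 0): total = 723.8
  Site C (8, 1): total = 584.4
  Site D (4, 0): total = 692.6
Minimum is at Site A with total 393.6 km.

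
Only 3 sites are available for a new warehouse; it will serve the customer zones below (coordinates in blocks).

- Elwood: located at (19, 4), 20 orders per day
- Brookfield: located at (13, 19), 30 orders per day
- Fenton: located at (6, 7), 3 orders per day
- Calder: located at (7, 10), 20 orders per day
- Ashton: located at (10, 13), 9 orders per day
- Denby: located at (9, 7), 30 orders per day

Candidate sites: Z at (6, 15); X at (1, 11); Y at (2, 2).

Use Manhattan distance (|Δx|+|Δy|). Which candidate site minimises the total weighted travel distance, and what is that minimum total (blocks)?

Total weighted distance at each candidate:
  Z (6, 15): total = 1338
  X (1, 11): total = 1726
  Y (2, 2): total = 2038
Minimum is at Z with total 1338 blocks.

Z, total 1338 blocks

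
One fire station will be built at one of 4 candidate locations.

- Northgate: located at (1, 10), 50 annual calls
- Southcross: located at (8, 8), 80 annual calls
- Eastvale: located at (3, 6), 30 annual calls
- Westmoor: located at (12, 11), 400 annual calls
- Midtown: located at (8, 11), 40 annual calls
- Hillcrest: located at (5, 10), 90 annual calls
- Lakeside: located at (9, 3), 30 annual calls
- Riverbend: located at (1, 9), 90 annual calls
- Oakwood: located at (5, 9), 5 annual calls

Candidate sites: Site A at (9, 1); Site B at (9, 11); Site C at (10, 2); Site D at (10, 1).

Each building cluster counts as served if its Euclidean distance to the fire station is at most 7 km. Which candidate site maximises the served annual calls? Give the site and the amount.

Site B, covering 615

Coverage radius r = 7 km; a point is covered iff (Δx)²+(Δy)² ≤ 7² = 49.
  Site A (9, 1): covers {Lakeside} → 30
  Site B (9, 11): covers {Southcross, Westmoor, Midtown, Hillcrest, Oakwood} → 615
  Site C (10, 2): covers {Southcross, Lakeside} → 110
  Site D (10, 1): covers {Lakeside} → 30
Maximum coverage at Site B: 615 annual calls.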